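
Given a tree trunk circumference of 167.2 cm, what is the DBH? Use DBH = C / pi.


DBH = C / pi = 167.2 / 3.141593 = 53.2214 ≈ 53.22 cm

53.22 cm


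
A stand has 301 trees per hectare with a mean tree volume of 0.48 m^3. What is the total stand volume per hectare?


V_stand = 301 * 0.48 = 144.48 ≈ 144.5 m^3/ha

144.5 m^3/ha


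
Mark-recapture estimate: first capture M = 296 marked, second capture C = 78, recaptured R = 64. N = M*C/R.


N = M * C / R = 296 * 78 / 64 = 23088 / 64 = 360.75 ≈ 361

361 individuals


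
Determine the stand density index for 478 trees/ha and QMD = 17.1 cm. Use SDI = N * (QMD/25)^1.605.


QMD/25 = 17.1/25 = 0.684
(0.684)^1.605 = exp(1.605 * ln(0.684)) = exp(1.605 * (-0.379797)) = exp(-0.609574) = 0.543582
SDI = 478 * 0.543582 = 259.832 ≈ 260

260


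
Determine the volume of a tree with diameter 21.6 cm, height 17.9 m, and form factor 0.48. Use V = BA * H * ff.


(D/200)^2 = (21.6/200)^2 = 0.108^2 = 0.011664
BA = 3.141593 * 0.011664 = 0.0366435 m^2
V = 0.0366435 * 17.9 * 0.48 = 0.314841 ≈ 0.315 m^3

0.315 m^3


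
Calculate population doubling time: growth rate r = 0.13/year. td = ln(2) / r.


td = ln(2) / 0.13 = 0.693147 / 0.13 = 5.33190 ≈ 5.3 years

5.3 years


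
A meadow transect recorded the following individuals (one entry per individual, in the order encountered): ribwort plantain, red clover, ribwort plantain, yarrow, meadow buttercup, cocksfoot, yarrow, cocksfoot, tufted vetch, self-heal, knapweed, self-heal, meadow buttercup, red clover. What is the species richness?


Total individuals logged = 14
Distinct species (count of individuals): ribwort plantain (2), red clover (2), yarrow (2), meadow buttercup (2), cocksfoot (2), tufted vetch (1), self-heal (2), knapweed (1)
Species richness = number of distinct species = 8

8


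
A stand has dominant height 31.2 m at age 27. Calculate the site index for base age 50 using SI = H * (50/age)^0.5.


50/27 = 1.85185
(1.85185)^0.5 = 1.36083
SI = 31.2 * 1.36083 = 42.4579 ≈ 42.5 m

42.5 m


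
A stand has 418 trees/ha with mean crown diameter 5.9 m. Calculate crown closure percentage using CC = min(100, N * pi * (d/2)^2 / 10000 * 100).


(d/2)^2 = (5.9/2)^2 = 2.95^2 = 8.7025
Crown area = 3.141593 * 8.7025 = 27.3397 m^2
N * area / 10000 * 100 = 418 * 27.3397 / 10000 * 100 = 114.280
CC = min(100, 114.280) = 100%

100%


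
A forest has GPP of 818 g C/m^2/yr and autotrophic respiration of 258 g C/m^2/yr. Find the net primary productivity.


NPP = GPP - Ra = 818 - 258 = 560 g C/m^2/yr

560 g C/m^2/yr


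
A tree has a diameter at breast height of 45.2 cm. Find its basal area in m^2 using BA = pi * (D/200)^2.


D/200 = 45.2/200 = 0.226 m
(D/200)^2 = 0.226^2 = 0.051076
BA = 3.141593 * 0.051076 = 0.160460 ≈ 0.1605 m^2

0.1605 m^2


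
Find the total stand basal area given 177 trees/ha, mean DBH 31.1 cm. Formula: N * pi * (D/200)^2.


(D/200)^2 = (31.1/200)^2 = 0.1555^2 = 0.02418025
Individual BA = 3.141593 * 0.02418025 = 0.0759645 m^2
Stand BA = 177 * 0.0759645 = 13.4457 ≈ 13.45 m^2/ha

13.45 m^2/ha


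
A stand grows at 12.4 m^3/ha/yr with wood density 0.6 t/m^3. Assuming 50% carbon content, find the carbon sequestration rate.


C = 12.4 * 0.6 * 0.5 = 3.72 t C/ha/yr

3.72 t C/ha/yr


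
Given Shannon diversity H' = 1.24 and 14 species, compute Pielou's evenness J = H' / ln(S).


ln(14) = 2.63906
J = H' / ln(S) = 1.24 / 2.63906 = 0.469864 ≈ 0.4699

0.4699


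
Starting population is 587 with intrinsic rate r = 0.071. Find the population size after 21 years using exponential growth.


r*t = 0.071 * 21 = 1.491
exp(1.491) = 4.44153
N = 587 * 4.44153 = 2607.18 ≈ 2607

2607


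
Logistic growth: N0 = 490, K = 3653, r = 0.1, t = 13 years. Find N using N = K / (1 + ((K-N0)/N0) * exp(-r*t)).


(K - N0)/N0 = (3653 - 490)/490 = 3163/490 = 6.45510
r*t = 0.1 * 13 = 1.3; exp(-1.3) = 0.272532
6.45510 * 0.272532 = 1.75922
1 + 1.75922 = 2.75922
N = 3653 / 2.75922 = 1323.92 ≈ 1324

1324


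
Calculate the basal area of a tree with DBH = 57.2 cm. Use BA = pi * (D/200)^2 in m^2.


D/200 = 57.2/200 = 0.286 m
(D/200)^2 = 0.286^2 = 0.081796
BA = 3.141593 * 0.081796 = 0.256970 ≈ 0.2570 m^2

0.2570 m^2


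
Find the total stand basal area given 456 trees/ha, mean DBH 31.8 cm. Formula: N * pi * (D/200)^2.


(D/200)^2 = (31.8/200)^2 = 0.159^2 = 0.025281
Individual BA = 3.141593 * 0.025281 = 0.0794226 m^2
Stand BA = 456 * 0.0794226 = 36.2167 ≈ 36.22 m^2/ha

36.22 m^2/ha


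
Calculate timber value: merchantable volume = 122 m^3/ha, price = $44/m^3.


Value = 122 * 44 = $5368/ha

$5368/ha


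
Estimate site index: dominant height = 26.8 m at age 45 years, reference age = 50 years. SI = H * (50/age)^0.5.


50/45 = 1.11111
(1.11111)^0.5 = 1.05409
SI = 26.8 * 1.05409 = 28.2496 ≈ 28.2 m

28.2 m


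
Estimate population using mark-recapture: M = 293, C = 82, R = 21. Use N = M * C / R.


N = M * C / R = 293 * 82 / 21 = 24026 / 21 = 1144.10 ≈ 1144

1144 individuals


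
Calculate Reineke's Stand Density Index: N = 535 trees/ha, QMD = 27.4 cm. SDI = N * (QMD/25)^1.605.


QMD/25 = 27.4/25 = 1.096
(1.096)^1.605 = exp(1.605 * ln(1.096)) = exp(1.605 * 0.0916672) = exp(0.147126) = 1.15850
SDI = 535 * 1.15850 = 619.798 ≈ 620

620


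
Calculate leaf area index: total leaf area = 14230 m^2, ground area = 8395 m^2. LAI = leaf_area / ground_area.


LAI = 14230 / 8395 = 1.6951 ≈ 1.70

1.70


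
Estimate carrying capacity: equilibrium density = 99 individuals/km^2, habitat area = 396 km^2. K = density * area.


K = 99 * 396 = 39204 individuals

39204 individuals


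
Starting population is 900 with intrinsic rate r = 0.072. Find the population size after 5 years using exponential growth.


r*t = 0.072 * 5 = 0.36
exp(0.36) = 1.43333
N = 900 * 1.43333 = 1290.00 ≈ 1290

1290


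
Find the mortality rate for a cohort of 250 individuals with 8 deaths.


Mortality rate = 8 / 250 = 0.0320

0.0320


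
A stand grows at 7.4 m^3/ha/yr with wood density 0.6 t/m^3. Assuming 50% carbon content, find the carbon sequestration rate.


C = 7.4 * 0.6 * 0.5 = 2.22 t C/ha/yr

2.22 t C/ha/yr


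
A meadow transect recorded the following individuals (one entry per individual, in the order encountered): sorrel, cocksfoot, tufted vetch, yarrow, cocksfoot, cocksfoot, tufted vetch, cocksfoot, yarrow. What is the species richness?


Total individuals logged = 9
Distinct species (count of individuals): sorrel (1), cocksfoot (4), tufted vetch (2), yarrow (2)
Species richness = number of distinct species = 4

4


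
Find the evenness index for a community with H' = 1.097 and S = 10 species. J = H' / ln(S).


ln(10) = 2.30259
J = H' / ln(S) = 1.097 / 2.30259 = 0.476420 ≈ 0.4764

0.4764


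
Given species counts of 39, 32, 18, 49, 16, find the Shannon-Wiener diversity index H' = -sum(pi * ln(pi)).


Total N = 39 + 32 + 18 + 49 + 16 = 154
Per-species terms:
  p = 39/154 = 0.253247; ln(p) = -1.373390; p*ln(p) = 0.253247 * (-1.373390) = -0.347807
  p = 32/154 = 0.207792; ln(p) = -1.571218; p*ln(p) = 0.207792 * (-1.571218) = -0.326487
  p = 18/154 = 0.116883; ln(p) = -2.146582; p*ln(p) = 0.116883 * (-2.146582) = -0.250899
  p = 49/154 = 0.318182; ln(p) = -1.145132; p*ln(p) = 0.318182 * (-1.145132) = -0.364360
  p = 16/154 = 0.103896; ln(p) = -2.264365; p*ln(p) = 0.103896 * (-2.264365) = -0.235258
sum(p*ln(p)) = (-0.347807) + (-0.326487) + (-0.250899) + (-0.364360) + (-0.235258) = -1.524811
H' = -(-1.524811) = 1.524811 ≈ 1.5248

1.5248


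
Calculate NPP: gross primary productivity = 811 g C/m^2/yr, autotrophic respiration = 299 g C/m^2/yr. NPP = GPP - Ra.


NPP = GPP - Ra = 811 - 299 = 512 g C/m^2/yr

512 g C/m^2/yr


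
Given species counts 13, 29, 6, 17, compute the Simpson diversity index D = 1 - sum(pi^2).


Total N = 13 + 29 + 6 + 17 = 65
Per-species terms:
  p = 13/65 = 0.200000; p^2 = 0.200000^2 = 0.040000
  p = 29/65 = 0.446154; p^2 = 0.446154^2 = 0.199053
  p = 6/65 = 0.092308; p^2 = 0.092308^2 = 0.008521
  p = 17/65 = 0.261538; p^2 = 0.261538^2 = 0.068402
sum(p^2) = 0.040000 + 0.199053 + 0.008521 + 0.068402 = 0.315976
D = 1 - 0.315976 = 0.684024 ≈ 0.6840

0.6840


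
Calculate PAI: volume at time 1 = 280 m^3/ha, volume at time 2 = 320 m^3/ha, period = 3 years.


PAI = (V2 - V1) / period = (320 - 280) / 3 = 40 / 3 = 13.3333 ≈ 13.33 m^3/ha/yr

13.33 m^3/ha/yr


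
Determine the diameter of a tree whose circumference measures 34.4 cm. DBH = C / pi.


DBH = C / pi = 34.4 / 3.141593 = 10.9499 ≈ 10.95 cm

10.95 cm


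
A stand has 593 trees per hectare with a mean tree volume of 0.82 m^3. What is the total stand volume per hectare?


V_stand = 593 * 0.82 = 486.26 ≈ 486.3 m^3/ha

486.3 m^3/ha


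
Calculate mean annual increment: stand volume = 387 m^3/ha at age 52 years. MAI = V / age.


MAI = 387 / 52 = 7.4423 ≈ 7.44 m^3/ha/yr

7.44 m^3/ha/yr


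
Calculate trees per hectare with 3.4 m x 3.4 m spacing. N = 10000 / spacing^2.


N = 10000 / 3.4^2 = 10000 / 11.56 = 865.052 ≈ 865 trees/ha

865 trees/ha


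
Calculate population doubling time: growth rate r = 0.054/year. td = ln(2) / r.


td = ln(2) / 0.054 = 0.693147 / 0.054 = 12.8361 ≈ 12.8 years

12.8 years


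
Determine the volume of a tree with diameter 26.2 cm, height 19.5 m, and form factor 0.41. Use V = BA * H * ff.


(D/200)^2 = (26.2/200)^2 = 0.131^2 = 0.017161
BA = 3.141593 * 0.017161 = 0.0539129 m^2
V = 0.0539129 * 19.5 * 0.41 = 0.431034 ≈ 0.431 m^3

0.431 m^3


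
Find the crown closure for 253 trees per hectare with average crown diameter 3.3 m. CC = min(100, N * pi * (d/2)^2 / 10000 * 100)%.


(d/2)^2 = (3.3/2)^2 = 1.65^2 = 2.7225
Crown area = 3.141593 * 2.7225 = 8.55299 m^2
N * area / 10000 * 100 = 253 * 8.55299 / 10000 * 100 = 21.6391
CC = min(100, 21.6391) = 21.6391 ≈ 21.6%

21.6%


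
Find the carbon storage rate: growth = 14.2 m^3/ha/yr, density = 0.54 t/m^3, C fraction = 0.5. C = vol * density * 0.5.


C = 14.2 * 0.54 * 0.5 = 3.834 ≈ 3.83 t C/ha/yr

3.83 t C/ha/yr


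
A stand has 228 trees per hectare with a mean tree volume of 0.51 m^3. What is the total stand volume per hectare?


V_stand = 228 * 0.51 = 116.28 ≈ 116.3 m^3/ha

116.3 m^3/ha


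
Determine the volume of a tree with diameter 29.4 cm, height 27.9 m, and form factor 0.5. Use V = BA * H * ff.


(D/200)^2 = (29.4/200)^2 = 0.147^2 = 0.021609
BA = 3.141593 * 0.021609 = 0.0678867 m^2
V = 0.0678867 * 27.9 * 0.5 = 0.947019 ≈ 0.947 m^3

0.947 m^3


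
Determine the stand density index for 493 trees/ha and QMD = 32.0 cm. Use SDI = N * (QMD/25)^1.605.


QMD/25 = 32.0/25 = 1.28
(1.28)^1.605 = exp(1.605 * ln(1.28)) = exp(1.605 * 0.246860) = exp(0.396210) = 1.48618
SDI = 493 * 1.48618 = 732.687 ≈ 733

733


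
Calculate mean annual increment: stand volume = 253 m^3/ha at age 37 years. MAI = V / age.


MAI = 253 / 37 = 6.8378 ≈ 6.84 m^3/ha/yr

6.84 m^3/ha/yr


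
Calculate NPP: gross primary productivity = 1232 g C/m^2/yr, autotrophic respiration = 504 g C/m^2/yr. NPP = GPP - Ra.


NPP = GPP - Ra = 1232 - 504 = 728 g C/m^2/yr

728 g C/m^2/yr


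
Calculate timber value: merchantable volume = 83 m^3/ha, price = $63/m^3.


Value = 83 * 63 = $5229/ha

$5229/ha


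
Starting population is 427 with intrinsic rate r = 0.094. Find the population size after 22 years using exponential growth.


r*t = 0.094 * 22 = 2.068
exp(2.068) = 7.90899
N = 427 * 7.90899 = 3377.14 ≈ 3377

3377


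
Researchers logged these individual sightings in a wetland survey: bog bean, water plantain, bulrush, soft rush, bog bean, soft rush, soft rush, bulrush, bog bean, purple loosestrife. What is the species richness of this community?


Total individuals logged = 10
Distinct species (count of individuals): bog bean (3), water plantain (1), bulrush (2), soft rush (3), purple loosestrife (1)
Species richness = number of distinct species = 5

5


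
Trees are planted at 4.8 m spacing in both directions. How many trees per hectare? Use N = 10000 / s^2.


N = 10000 / 4.8^2 = 10000 / 23.04 = 434.028 ≈ 434 trees/ha

434 trees/ha


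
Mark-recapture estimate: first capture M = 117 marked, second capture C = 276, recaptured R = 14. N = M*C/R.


N = M * C / R = 117 * 276 / 14 = 32292 / 14 = 2306.57 ≈ 2307

2307 individuals


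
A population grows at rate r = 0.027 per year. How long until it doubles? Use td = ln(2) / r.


td = ln(2) / 0.027 = 0.693147 / 0.027 = 25.6721 ≈ 25.7 years

25.7 years


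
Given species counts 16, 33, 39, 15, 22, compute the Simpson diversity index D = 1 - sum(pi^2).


Total N = 16 + 33 + 39 + 15 + 22 = 125
Per-species terms:
  p = 16/125 = 0.128000; p^2 = 0.128000^2 = 0.016384
  p = 33/125 = 0.264000; p^2 = 0.264000^2 = 0.069696
  p = 39/125 = 0.312000; p^2 = 0.312000^2 = 0.097344
  p = 15/125 = 0.120000; p^2 = 0.120000^2 = 0.014400
  p = 22/125 = 0.176000; p^2 = 0.176000^2 = 0.030976
sum(p^2) = 0.016384 + 0.069696 + 0.097344 + 0.014400 + 0.030976 = 0.228800
D = 1 - 0.228800 = 0.771200 ≈ 0.7712

0.7712


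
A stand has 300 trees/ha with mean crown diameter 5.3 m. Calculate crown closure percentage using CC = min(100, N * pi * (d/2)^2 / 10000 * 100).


(d/2)^2 = (5.3/2)^2 = 2.65^2 = 7.0225
Crown area = 3.141593 * 7.0225 = 22.0618 m^2
N * area / 10000 * 100 = 300 * 22.0618 / 10000 * 100 = 66.1854
CC = min(100, 66.1854) = 66.1854 ≈ 66.2%

66.2%


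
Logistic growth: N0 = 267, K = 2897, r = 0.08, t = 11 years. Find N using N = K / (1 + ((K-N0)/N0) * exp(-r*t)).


(K - N0)/N0 = (2897 - 267)/267 = 2630/267 = 9.85019
r*t = 0.08 * 11 = 0.88; exp(-0.88) = 0.414783
9.85019 * 0.414783 = 4.08569
1 + 4.08569 = 5.08569
N = 2897 / 5.08569 = 569.638 ≈ 570

570


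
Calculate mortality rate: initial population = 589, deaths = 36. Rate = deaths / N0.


Mortality rate = 36 / 589 = 0.061121 ≈ 0.0611

0.0611


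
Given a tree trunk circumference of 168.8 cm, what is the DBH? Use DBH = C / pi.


DBH = C / pi = 168.8 / 3.141593 = 53.7307 ≈ 53.73 cm

53.73 cm


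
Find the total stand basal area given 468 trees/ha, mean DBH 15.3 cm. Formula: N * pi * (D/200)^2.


(D/200)^2 = (15.3/200)^2 = 0.0765^2 = 0.00585225
Individual BA = 3.141593 * 0.00585225 = 0.0183854 m^2
Stand BA = 468 * 0.0183854 = 8.60437 ≈ 8.60 m^2/ha

8.60 m^2/ha


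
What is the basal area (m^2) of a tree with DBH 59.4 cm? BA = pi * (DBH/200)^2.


D/200 = 59.4/200 = 0.297 m
(D/200)^2 = 0.297^2 = 0.088209
BA = 3.141593 * 0.088209 = 0.277117 ≈ 0.2771 m^2

0.2771 m^2


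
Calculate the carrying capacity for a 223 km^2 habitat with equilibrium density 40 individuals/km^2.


K = 40 * 223 = 8920 individuals

8920 individuals


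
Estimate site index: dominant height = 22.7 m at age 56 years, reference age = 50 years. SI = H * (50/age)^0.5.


50/56 = 0.892857
(0.892857)^0.5 = 0.944911
SI = 22.7 * 0.944911 = 21.4495 ≈ 21.4 m

21.4 m


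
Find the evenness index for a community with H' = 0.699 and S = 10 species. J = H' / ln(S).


ln(10) = 2.30259
J = H' / ln(S) = 0.699 / 2.30259 = 0.303571 ≈ 0.3036

0.3036


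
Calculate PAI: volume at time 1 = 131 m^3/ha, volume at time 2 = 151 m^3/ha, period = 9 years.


PAI = (V2 - V1) / period = (151 - 131) / 9 = 20 / 9 = 2.2222 ≈ 2.22 m^3/ha/yr

2.22 m^3/ha/yr


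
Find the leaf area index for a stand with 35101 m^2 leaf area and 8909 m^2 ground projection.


LAI = 35101 / 8909 = 3.9399 ≈ 3.94

3.94


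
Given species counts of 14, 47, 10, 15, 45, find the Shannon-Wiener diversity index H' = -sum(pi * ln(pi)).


Total N = 14 + 47 + 10 + 15 + 45 = 131
Per-species terms:
  p = 14/131 = 0.106870; ln(p) = -2.236142; p*ln(p) = 0.106870 * (-2.236142) = -0.238976
  p = 47/131 = 0.358779; ln(p) = -1.025049; p*ln(p) = 0.358779 * (-1.025049) = -0.367766
  p = 10/131 = 0.076336; ln(p) = -2.572611; p*ln(p) = 0.076336 * (-2.572611) = -0.196383
  p = 15/131 = 0.114504; ln(p) = -2.167146; p*ln(p) = 0.114504 * (-2.167146) = -0.248147
  p = 45/131 = 0.343511; ln(p) = -1.068536; p*ln(p) = 0.343511 * (-1.068536) = -0.367054
sum(p*ln(p)) = (-0.238976) + (-0.367766) + (-0.196383) + (-0.248147) + (-0.367054) = -1.418326
H' = -(-1.418326) = 1.418326 ≈ 1.4183

1.4183


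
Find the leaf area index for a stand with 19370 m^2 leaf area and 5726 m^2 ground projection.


LAI = 19370 / 5726 = 3.3828 ≈ 3.38

3.38


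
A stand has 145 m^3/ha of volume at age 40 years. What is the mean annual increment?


MAI = 145 / 40 = 3.6250 ≈ 3.63 m^3/ha/yr

3.63 m^3/ha/yr


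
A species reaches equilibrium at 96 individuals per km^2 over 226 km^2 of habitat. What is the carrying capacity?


K = 96 * 226 = 21696 individuals

21696 individuals


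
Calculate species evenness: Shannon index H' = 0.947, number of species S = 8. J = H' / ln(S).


ln(8) = 2.07944
J = H' / ln(S) = 0.947 / 2.07944 = 0.455411 ≈ 0.4554

0.4554


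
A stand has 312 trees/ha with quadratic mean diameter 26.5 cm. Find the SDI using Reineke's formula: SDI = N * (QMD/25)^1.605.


QMD/25 = 26.5/25 = 1.06
(1.06)^1.605 = exp(1.605 * ln(1.06)) = exp(1.605 * 0.0582689) = exp(0.0935216) = 1.09803
SDI = 312 * 1.09803 = 342.585 ≈ 343

343


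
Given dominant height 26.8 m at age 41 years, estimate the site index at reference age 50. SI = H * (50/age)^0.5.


50/41 = 1.21951
(1.21951)^0.5 = 1.10431
SI = 26.8 * 1.10431 = 29.5955 ≈ 29.6 m

29.6 m


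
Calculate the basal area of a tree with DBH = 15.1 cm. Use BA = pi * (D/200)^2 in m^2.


D/200 = 15.1/200 = 0.0755 m
(D/200)^2 = 0.0755^2 = 0.00570025
BA = 3.141593 * 0.00570025 = 0.0179079 ≈ 0.0179 m^2

0.0179 m^2


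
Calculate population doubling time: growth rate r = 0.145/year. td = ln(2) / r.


td = ln(2) / 0.145 = 0.693147 / 0.145 = 4.78032 ≈ 4.8 years

4.8 years


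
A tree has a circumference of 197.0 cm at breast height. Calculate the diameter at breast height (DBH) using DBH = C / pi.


DBH = C / pi = 197.0 / 3.141593 = 62.7070 ≈ 62.71 cm

62.71 cm


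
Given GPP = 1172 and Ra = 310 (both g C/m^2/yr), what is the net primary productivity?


NPP = GPP - Ra = 1172 - 310 = 862 g C/m^2/yr

862 g C/m^2/yr


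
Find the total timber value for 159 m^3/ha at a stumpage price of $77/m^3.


Value = 159 * 77 = $12243/ha

$12243/ha


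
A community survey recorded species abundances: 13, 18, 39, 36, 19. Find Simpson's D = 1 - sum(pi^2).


Total N = 13 + 18 + 39 + 36 + 19 = 125
Per-species terms:
  p = 13/125 = 0.104000; p^2 = 0.104000^2 = 0.010816
  p = 18/125 = 0.144000; p^2 = 0.144000^2 = 0.020736
  p = 39/125 = 0.312000; p^2 = 0.312000^2 = 0.097344
  p = 36/125 = 0.288000; p^2 = 0.288000^2 = 0.082944
  p = 19/125 = 0.152000; p^2 = 0.152000^2 = 0.023104
sum(p^2) = 0.010816 + 0.020736 + 0.097344 + 0.082944 + 0.023104 = 0.234944
D = 1 - 0.234944 = 0.765056 ≈ 0.7651

0.7651


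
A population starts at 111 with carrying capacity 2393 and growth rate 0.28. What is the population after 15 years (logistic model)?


(K - N0)/N0 = (2393 - 111)/111 = 2282/111 = 20.5586
r*t = 0.28 * 15 = 4.2; exp(-4.2) = 0.0149956
20.5586 * 0.0149956 = 0.308289
1 + 0.308289 = 1.30829
N = 2393 / 1.30829 = 1829.11 ≈ 1829

1829


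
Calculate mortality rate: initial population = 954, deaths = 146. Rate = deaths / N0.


Mortality rate = 146 / 954 = 0.153040 ≈ 0.1530

0.1530


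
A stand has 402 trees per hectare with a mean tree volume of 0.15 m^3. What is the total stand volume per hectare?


V_stand = 402 * 0.15 = 60.3 m^3/ha

60.3 m^3/ha


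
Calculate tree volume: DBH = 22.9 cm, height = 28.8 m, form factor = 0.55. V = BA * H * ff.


(D/200)^2 = (22.9/200)^2 = 0.1145^2 = 0.01311025
BA = 3.141593 * 0.01311025 = 0.0411871 m^2
V = 0.0411871 * 28.8 * 0.55 = 0.652404 ≈ 0.652 m^3

0.652 m^3


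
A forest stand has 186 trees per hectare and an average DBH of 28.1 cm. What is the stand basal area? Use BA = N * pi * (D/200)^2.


(D/200)^2 = (28.1/200)^2 = 0.1405^2 = 0.01974025
Individual BA = 3.141593 * 0.01974025 = 0.0620158 m^2
Stand BA = 186 * 0.0620158 = 11.5349 ≈ 11.53 m^2/ha

11.53 m^2/ha


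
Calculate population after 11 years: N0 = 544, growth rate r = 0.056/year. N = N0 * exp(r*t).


r*t = 0.056 * 11 = 0.616
exp(0.616) = 1.85151
N = 544 * 1.85151 = 1007.22 ≈ 1007

1007


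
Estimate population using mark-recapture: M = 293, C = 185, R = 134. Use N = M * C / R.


N = M * C / R = 293 * 185 / 134 = 54205 / 134 = 404.51 ≈ 405

405 individuals


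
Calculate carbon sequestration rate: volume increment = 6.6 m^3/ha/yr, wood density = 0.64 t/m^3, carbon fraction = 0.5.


C = 6.6 * 0.64 * 0.5 = 2.112 ≈ 2.11 t C/ha/yr

2.11 t C/ha/yr


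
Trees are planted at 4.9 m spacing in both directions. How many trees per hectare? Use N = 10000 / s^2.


N = 10000 / 4.9^2 = 10000 / 24.01 = 416.493 ≈ 416 trees/ha

416 trees/ha


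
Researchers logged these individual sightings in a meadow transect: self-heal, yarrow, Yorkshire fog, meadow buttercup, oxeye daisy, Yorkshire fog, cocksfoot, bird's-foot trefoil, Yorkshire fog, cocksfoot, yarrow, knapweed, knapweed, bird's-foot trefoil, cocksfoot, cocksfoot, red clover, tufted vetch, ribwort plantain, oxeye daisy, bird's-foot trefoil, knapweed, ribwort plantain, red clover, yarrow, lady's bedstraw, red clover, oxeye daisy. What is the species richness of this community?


Total individuals logged = 28
Distinct species (count of individuals): self-heal (1), yarrow (3), Yorkshire fog (3), meadow buttercup (1), oxeye daisy (3), cocksfoot (4), bird's-foot trefoil (3), knapweed (3), red clover (3), tufted vetch (1), ribwort plantain (2), lady's bedstraw (1)
Species richness = number of distinct species = 12

12


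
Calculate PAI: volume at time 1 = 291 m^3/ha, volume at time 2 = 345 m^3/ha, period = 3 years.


PAI = (V2 - V1) / period = (345 - 291) / 3 = 54 / 3 = 18.00 m^3/ha/yr

18.00 m^3/ha/yr


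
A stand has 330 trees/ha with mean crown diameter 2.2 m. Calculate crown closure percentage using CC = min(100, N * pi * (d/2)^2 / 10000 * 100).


(d/2)^2 = (2.2/2)^2 = 1.1^2 = 1.21
Crown area = 3.141593 * 1.21 = 3.80133 m^2
N * area / 10000 * 100 = 330 * 3.80133 / 10000 * 100 = 12.5444
CC = min(100, 12.5444) = 12.5444 ≈ 12.5%

12.5%


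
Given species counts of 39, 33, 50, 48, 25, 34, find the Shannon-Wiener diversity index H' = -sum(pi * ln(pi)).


Total N = 39 + 33 + 50 + 48 + 25 + 34 = 229
Per-species terms:
  p = 39/229 = 0.170306; ln(p) = -1.770158; p*ln(p) = 0.170306 * (-1.770158) = -0.301469
  p = 33/229 = 0.144105; ln(p) = -1.937213; p*ln(p) = 0.144105 * (-1.937213) = -0.279162
  p = 50/229 = 0.218341; ln(p) = -1.521697; p*ln(p) = 0.218341 * (-1.521697) = -0.332249
  p = 48/229 = 0.209607; ln(p) = -1.562521; p*ln(p) = 0.209607 * (-1.562521) = -0.327515
  p = 25/229 = 0.109170; ln(p) = -2.214849; p*ln(p) = 0.109170 * (-2.214849) = -0.241795
  p = 34/229 = 0.148472; ln(p) = -1.907359; p*ln(p) = 0.148472 * (-1.907359) = -0.283189
sum(p*ln(p)) = (-0.301469) + (-0.279162) + (-0.332249) + (-0.327515) + (-0.241795) + (-0.283189) = -1.765379
H' = -(-1.765379) = 1.765379 ≈ 1.7654

1.7654


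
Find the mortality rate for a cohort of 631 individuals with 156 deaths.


Mortality rate = 156 / 631 = 0.247227 ≈ 0.2472

0.2472


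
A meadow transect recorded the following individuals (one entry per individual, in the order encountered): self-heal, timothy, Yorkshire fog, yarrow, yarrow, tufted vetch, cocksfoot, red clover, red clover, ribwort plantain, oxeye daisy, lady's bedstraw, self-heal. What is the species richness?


Total individuals logged = 13
Distinct species (count of individuals): self-heal (2), timothy (1), Yorkshire fog (1), yarrow (2), tufted vetch (1), cocksfoot (1), red clover (2), ribwort plantain (1), oxeye daisy (1), lady's bedstraw (1)
Species richness = number of distinct species = 10

10


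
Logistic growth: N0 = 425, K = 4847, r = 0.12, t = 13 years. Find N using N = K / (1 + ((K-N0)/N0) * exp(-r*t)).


(K - N0)/N0 = (4847 - 425)/425 = 4422/425 = 10.4047
r*t = 0.12 * 13 = 1.56; exp(-1.56) = 0.210136
10.4047 * 0.210136 = 2.18640
1 + 2.18640 = 3.18640
N = 4847 / 3.18640 = 1521.15 ≈ 1521

1521


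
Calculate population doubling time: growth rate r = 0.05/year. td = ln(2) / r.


td = ln(2) / 0.05 = 0.693147 / 0.05 = 13.8629 ≈ 13.9 years

13.9 years


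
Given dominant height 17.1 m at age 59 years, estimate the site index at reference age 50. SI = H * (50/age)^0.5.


50/59 = 0.847458
(0.847458)^0.5 = 0.920575
SI = 17.1 * 0.920575 = 15.7418 ≈ 15.7 m

15.7 m


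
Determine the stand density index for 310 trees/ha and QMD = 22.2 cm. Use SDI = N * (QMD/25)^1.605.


QMD/25 = 22.2/25 = 0.888
(0.888)^1.605 = exp(1.605 * ln(0.888)) = exp(1.605 * (-0.118784)) = exp(-0.190648) = 0.826423
SDI = 310 * 0.826423 = 256.191 ≈ 256

256


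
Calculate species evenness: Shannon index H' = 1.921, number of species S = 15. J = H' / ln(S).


ln(15) = 2.70805
J = H' / ln(S) = 1.921 / 2.70805 = 0.709367 ≈ 0.7094

0.7094


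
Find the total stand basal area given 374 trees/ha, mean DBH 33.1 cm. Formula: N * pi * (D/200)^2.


(D/200)^2 = (33.1/200)^2 = 0.1655^2 = 0.02739025
Individual BA = 3.141593 * 0.02739025 = 0.0860490 m^2
Stand BA = 374 * 0.0860490 = 32.1823 ≈ 32.18 m^2/ha

32.18 m^2/ha


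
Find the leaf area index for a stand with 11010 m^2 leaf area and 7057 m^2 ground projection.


LAI = 11010 / 7057 = 1.5602 ≈ 1.56

1.56


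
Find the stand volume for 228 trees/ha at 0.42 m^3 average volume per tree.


V_stand = 228 * 0.42 = 95.76 ≈ 95.8 m^3/ha

95.8 m^3/ha


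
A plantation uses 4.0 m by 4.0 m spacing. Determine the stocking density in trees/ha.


N = 10000 / 4.0^2 = 10000 / 16 = 625.000 ≈ 625 trees/ha

625 trees/ha


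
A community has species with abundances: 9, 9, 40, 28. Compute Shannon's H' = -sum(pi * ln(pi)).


Total N = 9 + 9 + 40 + 28 = 86
Per-species terms:
  p = 9/86 = 0.104651; ln(p) = -2.257124; p*ln(p) = 0.104651 * (-2.257124) = -0.236210
  p = 9/86 = 0.104651; ln(p) = -2.257124; p*ln(p) = 0.104651 * (-2.257124) = -0.236210
  p = 40/86 = 0.465116; ln(p) = -0.765468; p*ln(p) = 0.465116 * (-0.765468) = -0.356031
  p = 28/86 = 0.325581; ln(p) = -1.122144; p*ln(p) = 0.325581 * (-1.122144) = -0.365349
sum(p*ln(p)) = (-0.236210) + (-0.236210) + (-0.356031) + (-0.365349) = -1.193800
H' = -(-1.193800) = 1.193800 ≈ 1.1938

1.1938


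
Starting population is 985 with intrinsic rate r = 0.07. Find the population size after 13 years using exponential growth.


r*t = 0.07 * 13 = 0.91
exp(0.91) = 2.48432
N = 985 * 2.48432 = 2447.06 ≈ 2447

2447


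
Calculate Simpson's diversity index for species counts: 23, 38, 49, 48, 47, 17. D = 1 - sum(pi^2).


Total N = 23 + 38 + 49 + 48 + 47 + 17 = 222
Per-species terms:
  p = 23/222 = 0.103604; p^2 = 0.103604^2 = 0.010734
  p = 38/222 = 0.171171; p^2 = 0.171171^2 = 0.029300
  p = 49/222 = 0.220721; p^2 = 0.220721^2 = 0.048718
  p = 48/222 = 0.216216; p^2 = 0.216216^2 = 0.046749
  p = 47/222 = 0.211712; p^2 = 0.211712^2 = 0.044822
  p = 17/222 = 0.076577; p^2 = 0.076577^2 = 0.005864
sum(p^2) = 0.010734 + 0.029300 + 0.048718 + 0.046749 + 0.044822 + 0.005864 = 0.186187
D = 1 - 0.186187 = 0.813813 ≈ 0.8138

0.8138


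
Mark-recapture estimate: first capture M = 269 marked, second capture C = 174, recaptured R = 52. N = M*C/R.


N = M * C / R = 269 * 174 / 52 = 46806 / 52 = 900.12 ≈ 900

900 individuals


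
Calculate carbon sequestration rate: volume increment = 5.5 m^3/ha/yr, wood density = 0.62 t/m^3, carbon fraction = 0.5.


C = 5.5 * 0.62 * 0.5 = 1.705 ≈ 1.71 t C/ha/yr

1.71 t C/ha/yr


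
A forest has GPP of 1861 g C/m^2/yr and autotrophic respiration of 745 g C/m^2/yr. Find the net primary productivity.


NPP = GPP - Ra = 1861 - 745 = 1116 g C/m^2/yr

1116 g C/m^2/yr


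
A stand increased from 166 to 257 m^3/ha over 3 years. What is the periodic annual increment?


PAI = (V2 - V1) / period = (257 - 166) / 3 = 91 / 3 = 30.3333 ≈ 30.33 m^3/ha/yr

30.33 m^3/ha/yr


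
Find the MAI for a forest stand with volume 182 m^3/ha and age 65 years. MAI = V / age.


MAI = 182 / 65 = 2.80 m^3/ha/yr

2.80 m^3/ha/yr


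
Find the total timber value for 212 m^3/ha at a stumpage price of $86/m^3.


Value = 212 * 86 = $18232/ha

$18232/ha


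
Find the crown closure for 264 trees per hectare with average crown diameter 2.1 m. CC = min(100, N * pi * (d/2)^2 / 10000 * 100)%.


(d/2)^2 = (2.1/2)^2 = 1.05^2 = 1.1025
Crown area = 3.141593 * 1.1025 = 3.46361 m^2
N * area / 10000 * 100 = 264 * 3.46361 / 10000 * 100 = 9.14393
CC = min(100, 9.14393) = 9.14393 ≈ 9.1%

9.1%


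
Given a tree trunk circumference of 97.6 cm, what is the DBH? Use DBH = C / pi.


DBH = C / pi = 97.6 / 3.141593 = 31.0670 ≈ 31.07 cm

31.07 cm


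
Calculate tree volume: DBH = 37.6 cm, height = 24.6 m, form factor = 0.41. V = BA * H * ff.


(D/200)^2 = (37.6/200)^2 = 0.188^2 = 0.035344
BA = 3.141593 * 0.035344 = 0.111036 m^2
V = 0.111036 * 24.6 * 0.41 = 1.11991 ≈ 1.120 m^3

1.120 m^3


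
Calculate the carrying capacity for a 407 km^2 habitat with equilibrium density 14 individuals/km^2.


K = 14 * 407 = 5698 individuals

5698 individuals


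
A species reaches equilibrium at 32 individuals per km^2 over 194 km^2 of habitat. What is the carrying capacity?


K = 32 * 194 = 6208 individuals

6208 individuals


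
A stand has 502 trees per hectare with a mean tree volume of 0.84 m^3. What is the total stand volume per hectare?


V_stand = 502 * 0.84 = 421.68 ≈ 421.7 m^3/ha

421.7 m^3/ha


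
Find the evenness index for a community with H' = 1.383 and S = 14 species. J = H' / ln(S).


ln(14) = 2.63906
J = H' / ln(S) = 1.383 / 2.63906 = 0.524050 ≈ 0.5241

0.5241


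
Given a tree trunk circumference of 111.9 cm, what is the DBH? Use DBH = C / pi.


DBH = C / pi = 111.9 / 3.141593 = 35.6189 ≈ 35.62 cm

35.62 cm


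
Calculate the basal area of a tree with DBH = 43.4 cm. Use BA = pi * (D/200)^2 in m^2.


D/200 = 43.4/200 = 0.217 m
(D/200)^2 = 0.217^2 = 0.047089
BA = 3.141593 * 0.047089 = 0.147934 ≈ 0.1479 m^2

0.1479 m^2


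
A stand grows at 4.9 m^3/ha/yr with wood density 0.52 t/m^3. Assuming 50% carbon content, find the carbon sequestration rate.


C = 4.9 * 0.52 * 0.5 = 1.274 ≈ 1.27 t C/ha/yr

1.27 t C/ha/yr


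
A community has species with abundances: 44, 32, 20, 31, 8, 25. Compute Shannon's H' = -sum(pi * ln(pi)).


Total N = 44 + 32 + 20 + 31 + 8 + 25 = 160
Per-species terms:
  p = 44/160 = 0.275000; ln(p) = -1.290984; p*ln(p) = 0.275000 * (-1.290984) = -0.355021
  p = 32/160 = 0.200000; ln(p) = -1.609438; p*ln(p) = 0.200000 * (-1.609438) = -0.321888
  p = 20/160 = 0.125000; ln(p) = -2.079442; p*ln(p) = 0.125000 * (-2.079442) = -0.259930
  p = 31/160 = 0.193750; ln(p) = -1.641187; p*ln(p) = 0.193750 * (-1.641187) = -0.317980
  p = 8/160 = 0.050000; ln(p) = -2.995732; p*ln(p) = 0.050000 * (-2.995732) = -0.149787
  p = 25/160 = 0.156250; ln(p) = -1.856298; p*ln(p) = 0.156250 * (-1.856298) = -0.290047
sum(p*ln(p)) = (-0.355021) + (-0.321888) + (-0.259930) + (-0.317980) + (-0.149787) + (-0.290047) = -1.694653
H' = -(-1.694653) = 1.694653 ≈ 1.6947

1.6947


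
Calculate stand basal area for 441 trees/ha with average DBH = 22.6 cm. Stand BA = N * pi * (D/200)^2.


(D/200)^2 = (22.6/200)^2 = 0.113^2 = 0.012769
Individual BA = 3.141593 * 0.012769 = 0.0401150 m^2
Stand BA = 441 * 0.0401150 = 17.6907 ≈ 17.69 m^2/ha

17.69 m^2/ha


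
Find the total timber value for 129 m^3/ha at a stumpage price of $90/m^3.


Value = 129 * 90 = $11610/ha

$11610/ha


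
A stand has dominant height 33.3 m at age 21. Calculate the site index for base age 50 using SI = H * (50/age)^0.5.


50/21 = 2.38095
(2.38095)^0.5 = 1.54303
SI = 33.3 * 1.54303 = 51.3829 ≈ 51.4 m

51.4 m


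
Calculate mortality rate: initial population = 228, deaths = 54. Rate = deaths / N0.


Mortality rate = 54 / 228 = 0.236842 ≈ 0.2368

0.2368


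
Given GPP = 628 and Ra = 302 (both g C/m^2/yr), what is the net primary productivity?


NPP = GPP - Ra = 628 - 302 = 326 g C/m^2/yr

326 g C/m^2/yr


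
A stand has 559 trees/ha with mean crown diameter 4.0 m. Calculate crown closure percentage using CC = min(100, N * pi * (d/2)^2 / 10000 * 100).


(d/2)^2 = (4.0/2)^2 = 2^2 = 4
Crown area = 3.141593 * 4 = 12.5664 m^2
N * area / 10000 * 100 = 559 * 12.5664 / 10000 * 100 = 70.2462
CC = min(100, 70.2462) = 70.2462 ≈ 70.2%

70.2%


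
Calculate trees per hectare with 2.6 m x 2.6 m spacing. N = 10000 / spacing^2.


N = 10000 / 2.6^2 = 10000 / 6.76 = 1479.29 ≈ 1479 trees/ha

1479 trees/ha


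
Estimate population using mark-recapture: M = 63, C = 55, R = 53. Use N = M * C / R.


N = M * C / R = 63 * 55 / 53 = 3465 / 53 = 65.38 ≈ 65

65 individuals


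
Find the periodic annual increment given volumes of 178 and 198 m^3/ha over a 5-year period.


PAI = (V2 - V1) / period = (198 - 178) / 5 = 20 / 5 = 4.00 m^3/ha/yr

4.00 m^3/ha/yr


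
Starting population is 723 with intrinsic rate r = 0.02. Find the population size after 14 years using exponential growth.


r*t = 0.02 * 14 = 0.28
exp(0.28) = 1.32313
N = 723 * 1.32313 = 956.623 ≈ 957

957


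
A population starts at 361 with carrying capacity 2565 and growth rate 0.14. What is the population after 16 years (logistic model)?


(K - N0)/N0 = (2565 - 361)/361 = 2204/361 = 6.10526
r*t = 0.14 * 16 = 2.24; exp(-2.24) = 0.106459
6.10526 * 0.106459 = 0.649960
1 + 0.649960 = 1.64996
N = 2565 / 1.64996 = 1554.58 ≈ 1555

1555


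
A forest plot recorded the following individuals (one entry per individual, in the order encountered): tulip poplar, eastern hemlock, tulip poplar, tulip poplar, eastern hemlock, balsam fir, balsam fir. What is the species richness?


Total individuals logged = 7
Distinct species (count of individuals): tulip poplar (3), eastern hemlock (2), balsam fir (2)
Species richness = number of distinct species = 3

3


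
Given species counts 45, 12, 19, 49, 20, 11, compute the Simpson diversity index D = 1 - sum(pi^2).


Total N = 45 + 12 + 19 + 49 + 20 + 11 = 156
Per-species terms:
  p = 45/156 = 0.288462; p^2 = 0.288462^2 = 0.083210
  p = 12/156 = 0.076923; p^2 = 0.076923^2 = 0.005917
  p = 19/156 = 0.121795; p^2 = 0.121795^2 = 0.014834
  p = 49/156 = 0.314103; p^2 = 0.314103^2 = 0.098661
  p = 20/156 = 0.128205; p^2 = 0.128205^2 = 0.016437
  p = 11/156 = 0.070513; p^2 = 0.070513^2 = 0.004972
sum(p^2) = 0.083210 + 0.005917 + 0.014834 + 0.098661 + 0.016437 + 0.004972 = 0.224031
D = 1 - 0.224031 = 0.775969 ≈ 0.7760

0.7760


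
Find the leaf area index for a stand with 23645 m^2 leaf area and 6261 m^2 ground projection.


LAI = 23645 / 6261 = 3.7766 ≈ 3.78

3.78


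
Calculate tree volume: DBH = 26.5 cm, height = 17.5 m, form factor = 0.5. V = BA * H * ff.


(D/200)^2 = (26.5/200)^2 = 0.1325^2 = 0.01755625
BA = 3.141593 * 0.01755625 = 0.0551546 m^2
V = 0.0551546 * 17.5 * 0.5 = 0.482603 ≈ 0.483 m^3

0.483 m^3


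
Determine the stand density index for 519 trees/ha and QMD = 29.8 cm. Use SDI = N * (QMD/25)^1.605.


QMD/25 = 29.8/25 = 1.192
(1.192)^1.605 = exp(1.605 * ln(1.192)) = exp(1.605 * 0.175633) = exp(0.281891) = 1.32563
SDI = 519 * 1.32563 = 688.002 ≈ 688

688


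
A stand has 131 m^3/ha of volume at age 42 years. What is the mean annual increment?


MAI = 131 / 42 = 3.1190 ≈ 3.12 m^3/ha/yr

3.12 m^3/ha/yr


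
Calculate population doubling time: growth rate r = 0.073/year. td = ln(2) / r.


td = ln(2) / 0.073 = 0.693147 / 0.073 = 9.49516 ≈ 9.5 years

9.5 years


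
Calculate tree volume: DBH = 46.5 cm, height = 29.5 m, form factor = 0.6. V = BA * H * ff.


(D/200)^2 = (46.5/200)^2 = 0.2325^2 = 0.05405625
BA = 3.141593 * 0.05405625 = 0.169823 m^2
V = 0.169823 * 29.5 * 0.6 = 3.00587 ≈ 3.006 m^3

3.006 m^3


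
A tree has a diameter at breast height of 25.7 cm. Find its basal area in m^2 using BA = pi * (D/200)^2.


D/200 = 25.7/200 = 0.1285 m
(D/200)^2 = 0.1285^2 = 0.01651225
BA = 3.141593 * 0.01651225 = 0.0518748 ≈ 0.0519 m^2

0.0519 m^2


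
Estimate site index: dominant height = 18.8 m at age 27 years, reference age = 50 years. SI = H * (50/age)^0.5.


50/27 = 1.85185
(1.85185)^0.5 = 1.36083
SI = 18.8 * 1.36083 = 25.5836 ≈ 25.6 m

25.6 m


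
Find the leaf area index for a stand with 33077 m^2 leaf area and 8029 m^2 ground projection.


LAI = 33077 / 8029 = 4.1197 ≈ 4.12

4.12


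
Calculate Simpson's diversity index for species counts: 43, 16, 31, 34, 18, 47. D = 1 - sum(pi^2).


Total N = 43 + 16 + 31 + 34 + 18 + 47 = 189
Per-species terms:
  p = 43/189 = 0.227513; p^2 = 0.227513^2 = 0.051762
  p = 16/189 = 0.084656; p^2 = 0.084656^2 = 0.007167
  p = 31/189 = 0.164021; p^2 = 0.164021^2 = 0.026903
  p = 34/189 = 0.179894; p^2 = 0.179894^2 = 0.032362
  p = 18/189 = 0.095238; p^2 = 0.095238^2 = 0.009070
  p = 47/189 = 0.248677; p^2 = 0.248677^2 = 0.061840
sum(p^2) = 0.051762 + 0.007167 + 0.026903 + 0.032362 + 0.009070 + 0.061840 = 0.189104
D = 1 - 0.189104 = 0.810896 ≈ 0.8109

0.8109


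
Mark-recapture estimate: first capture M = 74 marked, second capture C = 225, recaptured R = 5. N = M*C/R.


N = M * C / R = 74 * 225 / 5 = 16650 / 5 = 3330

3330 individuals


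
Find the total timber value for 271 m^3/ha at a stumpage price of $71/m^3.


Value = 271 * 71 = $19241/ha

$19241/ha


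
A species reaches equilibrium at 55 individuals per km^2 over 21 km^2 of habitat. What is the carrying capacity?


K = 55 * 21 = 1155 individuals

1155 individuals


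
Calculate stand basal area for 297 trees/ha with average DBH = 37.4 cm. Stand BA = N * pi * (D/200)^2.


(D/200)^2 = (37.4/200)^2 = 0.187^2 = 0.034969
Individual BA = 3.141593 * 0.034969 = 0.109858 m^2
Stand BA = 297 * 0.109858 = 32.6278 ≈ 32.63 m^2/ha

32.63 m^2/ha


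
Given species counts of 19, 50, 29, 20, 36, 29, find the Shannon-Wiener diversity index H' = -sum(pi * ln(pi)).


Total N = 19 + 50 + 29 + 20 + 36 + 29 = 183
Per-species terms:
  p = 19/183 = 0.103825; ln(p) = -2.265048; p*ln(p) = 0.103825 * (-2.265048) = -0.235169
  p = 50/183 = 0.273224; ln(p) = -1.297463; p*ln(p) = 0.273224 * (-1.297463) = -0.354498
  p = 29/183 = 0.158470; ln(p) = -1.842190; p*ln(p) = 0.158470 * (-1.842190) = -0.291932
  p = 20/183 = 0.109290; ln(p) = -2.213750; p*ln(p) = 0.109290 * (-2.213750) = -0.241941
  p = 36/183 = 0.196721; ln(p) = -1.625969; p*ln(p) = 0.196721 * (-1.625969) = -0.319862
  p = 29/183 = 0.158470; ln(p) = -1.842190; p*ln(p) = 0.158470 * (-1.842190) = -0.291932
sum(p*ln(p)) = (-0.235169) + (-0.354498) + (-0.291932) + (-0.241941) + (-0.319862) + (-0.291932) = -1.735334
H' = -(-1.735334) = 1.735334 ≈ 1.7353

1.7353


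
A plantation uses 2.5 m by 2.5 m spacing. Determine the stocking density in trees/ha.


N = 10000 / 2.5^2 = 10000 / 6.25 = 1600.00 ≈ 1600 trees/ha

1600 trees/ha


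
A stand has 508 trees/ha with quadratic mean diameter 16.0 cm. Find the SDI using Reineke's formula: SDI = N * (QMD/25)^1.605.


QMD/25 = 16.0/25 = 0.64
(0.64)^1.605 = exp(1.605 * ln(0.64)) = exp(1.605 * (-0.446287)) = exp(-0.716291) = 0.488561
SDI = 508 * 0.488561 = 248.189 ≈ 248

248


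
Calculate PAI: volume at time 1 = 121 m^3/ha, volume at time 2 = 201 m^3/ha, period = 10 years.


PAI = (V2 - V1) / period = (201 - 121) / 10 = 80 / 10 = 8.00 m^3/ha/yr

8.00 m^3/ha/yr


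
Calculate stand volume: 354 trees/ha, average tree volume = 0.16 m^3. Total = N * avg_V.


V_stand = 354 * 0.16 = 56.64 ≈ 56.6 m^3/ha

56.6 m^3/ha


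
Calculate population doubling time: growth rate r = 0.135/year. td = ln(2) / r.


td = ln(2) / 0.135 = 0.693147 / 0.135 = 5.13442 ≈ 5.1 years

5.1 years
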